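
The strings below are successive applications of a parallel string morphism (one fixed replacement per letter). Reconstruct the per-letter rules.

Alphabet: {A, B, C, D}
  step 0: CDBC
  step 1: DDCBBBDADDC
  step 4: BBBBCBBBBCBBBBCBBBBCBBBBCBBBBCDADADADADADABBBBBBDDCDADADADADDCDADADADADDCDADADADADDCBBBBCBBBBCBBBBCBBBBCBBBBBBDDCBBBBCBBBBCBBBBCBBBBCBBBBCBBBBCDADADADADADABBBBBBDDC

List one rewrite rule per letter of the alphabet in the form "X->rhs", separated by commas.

A->BC, B->DA, C->DDC, D->BBB

  step 0 ⇒ step 1: CDBC ⇒ DDC·BBB·DA·DDC
    B ↦ DA
    C ↦ DDC
    D ↦ BBB
    A ↦ BC  (constrained at step 1)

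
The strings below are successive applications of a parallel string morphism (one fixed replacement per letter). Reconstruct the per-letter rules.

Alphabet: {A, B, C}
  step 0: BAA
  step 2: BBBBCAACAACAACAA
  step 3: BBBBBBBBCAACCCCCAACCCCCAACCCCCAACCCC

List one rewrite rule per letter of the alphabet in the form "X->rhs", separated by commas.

  step 2 ⇒ step 3: BBBBCAACAACAACAA ⇒ BB·BB·BB·BB·CAA·CC·CC·CAA·CC·CC·CAA·CC·CC·CAA·CC·CC
    A ↦ CC
    B ↦ BB
    C ↦ CAA

A->CC, B->BB, C->CAA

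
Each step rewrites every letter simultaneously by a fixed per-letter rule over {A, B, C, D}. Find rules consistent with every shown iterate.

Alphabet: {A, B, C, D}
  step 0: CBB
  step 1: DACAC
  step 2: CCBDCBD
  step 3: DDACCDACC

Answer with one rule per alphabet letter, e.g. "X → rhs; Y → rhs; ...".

  step 2 ⇒ step 3: CCBDCBD ⇒ D·D·AC·C·D·AC·C
    B ↦ AC
    C ↦ D
    D ↦ C
  step 1 ⇒ step 2: DACAC ⇒ C·CB·D·CB·D
    A ↦ CB

A->CB, B->AC, C->D, D->C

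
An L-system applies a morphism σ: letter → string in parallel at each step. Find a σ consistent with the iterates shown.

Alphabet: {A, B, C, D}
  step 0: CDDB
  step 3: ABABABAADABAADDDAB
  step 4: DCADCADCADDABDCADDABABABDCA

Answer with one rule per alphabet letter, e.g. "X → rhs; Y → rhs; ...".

A->D, B->CA, C->AA, D->AB

  step 3 ⇒ step 4: ABABABAADABAADDDAB ⇒ D·CA·D·CA·D·CA·D·D·AB·D·CA·D·D·AB·AB·AB·D·CA
    A ↦ D
    B ↦ CA
    D ↦ AB
    C ↦ AA  (constrained at step 0)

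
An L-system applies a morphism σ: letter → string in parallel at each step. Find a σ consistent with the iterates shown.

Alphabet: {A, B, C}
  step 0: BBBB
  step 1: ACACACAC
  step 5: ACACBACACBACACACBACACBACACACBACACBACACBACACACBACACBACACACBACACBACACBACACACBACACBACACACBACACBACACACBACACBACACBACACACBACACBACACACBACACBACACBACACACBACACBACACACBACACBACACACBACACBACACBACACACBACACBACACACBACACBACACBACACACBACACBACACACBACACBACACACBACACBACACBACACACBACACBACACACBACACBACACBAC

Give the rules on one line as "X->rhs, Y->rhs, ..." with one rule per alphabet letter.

A->ACA, B->AC, C->CB

  step 0 ⇒ step 1: BBBB ⇒ AC·AC·AC·AC
    B ↦ AC
    A ↦ ACA  (constrained at step 1)
    C ↦ CB  (constrained at step 1)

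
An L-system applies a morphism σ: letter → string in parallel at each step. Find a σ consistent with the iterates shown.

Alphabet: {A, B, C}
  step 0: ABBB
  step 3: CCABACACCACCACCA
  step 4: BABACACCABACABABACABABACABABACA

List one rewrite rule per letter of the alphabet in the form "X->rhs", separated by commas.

  step 3 ⇒ step 4: CCABACACCACCACCA ⇒ BA·BA·CA·C·CA·BA·CA·BA·BA·CA·BA·BA·CA·BA·BA·CA
    A ↦ CA
    B ↦ C
    C ↦ BA

A->CA, B->C, C->BA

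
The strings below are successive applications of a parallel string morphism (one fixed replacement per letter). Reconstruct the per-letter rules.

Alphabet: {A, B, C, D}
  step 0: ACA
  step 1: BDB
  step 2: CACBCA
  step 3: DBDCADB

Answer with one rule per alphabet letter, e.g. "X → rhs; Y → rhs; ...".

A->B, B->CA, C->D, D->CB

  step 2 ⇒ step 3: CACBCA ⇒ D·B·D·CA·D·B
    A ↦ B
    B ↦ CA
    C ↦ D
  step 1 ⇒ step 2: BDB ⇒ CA·CB·CA
    D ↦ CB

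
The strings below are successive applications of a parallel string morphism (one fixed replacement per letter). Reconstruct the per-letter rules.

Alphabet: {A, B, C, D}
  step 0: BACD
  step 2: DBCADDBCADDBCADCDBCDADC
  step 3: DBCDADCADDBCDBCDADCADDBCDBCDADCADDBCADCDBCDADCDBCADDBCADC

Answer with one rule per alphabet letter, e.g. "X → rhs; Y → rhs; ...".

  step 2 ⇒ step 3: DBCADDBCADDBCADCDBCDADC ⇒ DBC·D·ADC·AD·DBC·DBC·D·ADC·AD·DBC·DBC·D·ADC·AD·DBC·ADC·DBC·D·ADC·DBC·AD·DBC·ADC
    A ↦ AD
    B ↦ D
    C ↦ ADC
    D ↦ DBC

A->AD, B->D, C->ADC, D->DBC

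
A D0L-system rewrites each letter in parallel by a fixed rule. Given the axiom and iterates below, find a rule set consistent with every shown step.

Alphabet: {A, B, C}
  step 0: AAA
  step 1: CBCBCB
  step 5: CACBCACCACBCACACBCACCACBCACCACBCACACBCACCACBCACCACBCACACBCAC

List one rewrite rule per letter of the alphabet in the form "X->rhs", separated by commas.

A->CB, B->C, C->CA

  step 0 ⇒ step 1: AAA ⇒ CB·CB·CB
    A ↦ CB
    B ↦ C  (constrained at step 1)
    C ↦ CA  (constrained at step 1)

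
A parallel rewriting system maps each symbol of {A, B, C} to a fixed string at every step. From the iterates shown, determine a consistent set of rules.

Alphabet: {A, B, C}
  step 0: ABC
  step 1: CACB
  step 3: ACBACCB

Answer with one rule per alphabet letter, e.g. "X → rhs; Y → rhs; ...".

  step 0 ⇒ step 1: ABC ⇒ C·AC·B
    A ↦ C
    B ↦ AC
    C ↦ B

A->C, B->AC, C->B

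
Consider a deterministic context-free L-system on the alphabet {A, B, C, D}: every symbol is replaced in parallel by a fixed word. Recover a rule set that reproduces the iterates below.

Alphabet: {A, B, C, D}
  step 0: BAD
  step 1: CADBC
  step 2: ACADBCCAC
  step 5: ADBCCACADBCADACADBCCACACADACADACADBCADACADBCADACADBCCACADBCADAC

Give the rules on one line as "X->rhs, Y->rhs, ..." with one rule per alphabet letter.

  step 1 ⇒ step 2: CADBC ⇒ AC·AD·BC·C·AC
    A ↦ AD
    B ↦ C
    C ↦ AC
    D ↦ BC

A->AD, B->C, C->AC, D->BC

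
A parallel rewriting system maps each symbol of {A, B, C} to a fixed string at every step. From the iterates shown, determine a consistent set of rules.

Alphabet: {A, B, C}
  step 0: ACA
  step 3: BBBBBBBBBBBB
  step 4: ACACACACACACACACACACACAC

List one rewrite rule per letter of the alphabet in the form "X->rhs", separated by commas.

A->B, B->AC, C->BB

  step 3 ⇒ step 4: BBBBBBBBBBBB ⇒ AC·AC·AC·AC·AC·AC·AC·AC·AC·AC·AC·AC
    B ↦ AC
    A ↦ B  (constrained at step 0)
    C ↦ BB  (constrained at step 0)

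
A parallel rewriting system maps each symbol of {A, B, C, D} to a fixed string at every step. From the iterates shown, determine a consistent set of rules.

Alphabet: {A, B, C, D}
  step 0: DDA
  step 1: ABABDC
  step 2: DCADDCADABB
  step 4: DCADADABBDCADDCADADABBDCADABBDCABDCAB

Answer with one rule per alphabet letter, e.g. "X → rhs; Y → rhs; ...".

A->DC, B->AD, C->B, D->AB

  step 1 ⇒ step 2: ABABDC ⇒ DC·AD·DC·AD·AB·B
    A ↦ DC
    B ↦ AD
    C ↦ B
    D ↦ AB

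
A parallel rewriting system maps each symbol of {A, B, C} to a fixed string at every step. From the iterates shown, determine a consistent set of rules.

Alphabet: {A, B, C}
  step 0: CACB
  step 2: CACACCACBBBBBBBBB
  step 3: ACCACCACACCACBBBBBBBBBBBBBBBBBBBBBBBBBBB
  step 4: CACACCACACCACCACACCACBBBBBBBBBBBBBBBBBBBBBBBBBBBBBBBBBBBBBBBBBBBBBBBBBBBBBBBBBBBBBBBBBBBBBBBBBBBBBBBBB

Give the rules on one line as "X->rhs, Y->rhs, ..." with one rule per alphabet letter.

A->C, B->BBB, C->AC

  step 3 ⇒ step 4: ACCACCACACCACBBBBBBBBBBBBBBBBBBBBBBBBBBB ⇒ C·AC·AC·C·AC·AC·C·AC·C·AC·AC·C·AC·BBB·BBB·BBB·BBB·BBB·BBB·BBB·BBB·BBB·BBB·BBB·BBB·BBB·BBB·BBB·BBB·BBB·BBB·BBB·BBB·BBB·BBB·BBB·BBB·BBB·BBB·BBB
    A ↦ C
    B ↦ BBB
    C ↦ AC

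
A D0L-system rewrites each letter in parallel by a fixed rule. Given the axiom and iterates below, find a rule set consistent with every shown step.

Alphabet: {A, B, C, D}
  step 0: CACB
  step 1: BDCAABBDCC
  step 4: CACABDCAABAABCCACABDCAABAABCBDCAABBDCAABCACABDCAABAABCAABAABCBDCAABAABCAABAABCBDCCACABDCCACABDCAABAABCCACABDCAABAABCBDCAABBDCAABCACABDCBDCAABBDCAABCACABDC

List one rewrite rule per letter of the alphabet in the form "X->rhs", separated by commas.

A->AAB, B->C, C->BDC, D->ACA

  step 0 ⇒ step 1: CACB ⇒ BDC·AAB·BDC·C
    A ↦ AAB
    B ↦ C
    C ↦ BDC
    D ↦ ACA  (constrained at step 1)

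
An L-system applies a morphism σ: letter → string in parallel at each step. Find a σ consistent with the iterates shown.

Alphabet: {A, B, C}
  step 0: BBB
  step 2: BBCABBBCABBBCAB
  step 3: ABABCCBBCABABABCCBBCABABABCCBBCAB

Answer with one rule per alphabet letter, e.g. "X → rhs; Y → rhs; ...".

A->BBC, B->AB, C->CC

  step 2 ⇒ step 3: BBCABBBCABBBCAB ⇒ AB·AB·CC·BBC·AB·AB·AB·CC·BBC·AB·AB·AB·CC·BBC·AB
    A ↦ BBC
    B ↦ AB
    C ↦ CC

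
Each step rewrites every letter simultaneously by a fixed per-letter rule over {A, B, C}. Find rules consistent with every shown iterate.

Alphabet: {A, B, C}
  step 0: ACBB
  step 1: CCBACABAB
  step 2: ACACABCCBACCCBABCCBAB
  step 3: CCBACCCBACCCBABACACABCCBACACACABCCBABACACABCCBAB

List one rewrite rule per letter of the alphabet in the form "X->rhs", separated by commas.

  step 2 ⇒ step 3: ACACABCCBACCCBABCCBAB ⇒ CCB·AC·CCB·AC·CCB·AB·AC·AC·AB·CCB·AC·AC·AC·AB·CCB·AB·AC·AC·AB·CCB·AB
    A ↦ CCB
    B ↦ AB
    C ↦ AC

A->CCB, B->AB, C->AC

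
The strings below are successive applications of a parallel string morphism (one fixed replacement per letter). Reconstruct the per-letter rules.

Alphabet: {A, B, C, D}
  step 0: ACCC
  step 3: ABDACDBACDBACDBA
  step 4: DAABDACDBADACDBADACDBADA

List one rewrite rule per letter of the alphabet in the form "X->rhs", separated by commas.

A->DA, B->A, C->CD, D->B

  step 3 ⇒ step 4: ABDACDBACDBACDBA ⇒ DA·A·B·DA·CD·B·A·DA·CD·B·A·DA·CD·B·A·DA
    A ↦ DA
    B ↦ A
    C ↦ CD
    D ↦ B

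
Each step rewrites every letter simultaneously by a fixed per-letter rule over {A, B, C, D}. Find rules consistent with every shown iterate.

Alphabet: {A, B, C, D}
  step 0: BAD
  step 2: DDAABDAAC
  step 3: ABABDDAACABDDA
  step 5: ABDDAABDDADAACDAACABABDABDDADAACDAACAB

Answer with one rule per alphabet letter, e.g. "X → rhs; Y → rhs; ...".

A->D, B->AAC, C->A, D->AB

  step 2 ⇒ step 3: DDAABDAAC ⇒ AB·AB·D·D·AAC·AB·D·D·A
    A ↦ D
    B ↦ AAC
    C ↦ A
    D ↦ AB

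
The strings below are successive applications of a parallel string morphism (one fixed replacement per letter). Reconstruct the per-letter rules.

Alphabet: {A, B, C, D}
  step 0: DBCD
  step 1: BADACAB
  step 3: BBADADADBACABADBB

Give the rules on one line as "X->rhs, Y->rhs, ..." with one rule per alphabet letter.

  step 0 ⇒ step 1: DBCD ⇒ B·AD·ACA·B
    B ↦ AD
    C ↦ ACA
    D ↦ B
    A ↦ B  (constrained at step 1)

A->B, B->AD, C->ACA, D->B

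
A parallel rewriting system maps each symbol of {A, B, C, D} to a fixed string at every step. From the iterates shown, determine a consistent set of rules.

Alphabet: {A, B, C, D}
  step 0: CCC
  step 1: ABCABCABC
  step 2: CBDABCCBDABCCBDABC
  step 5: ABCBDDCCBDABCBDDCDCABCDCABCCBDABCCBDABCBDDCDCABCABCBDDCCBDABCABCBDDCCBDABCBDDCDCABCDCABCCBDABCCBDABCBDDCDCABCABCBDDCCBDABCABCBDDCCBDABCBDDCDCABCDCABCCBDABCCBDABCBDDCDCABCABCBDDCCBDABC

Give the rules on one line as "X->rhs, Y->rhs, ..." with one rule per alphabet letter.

  step 1 ⇒ step 2: ABCABCABC ⇒ C·BD·ABC·C·BD·ABC·C·BD·ABC
    A ↦ C
    B ↦ BD
    C ↦ ABC
    D ↦ DC  (constrained at step 2)

A->C, B->BD, C->ABC, D->DC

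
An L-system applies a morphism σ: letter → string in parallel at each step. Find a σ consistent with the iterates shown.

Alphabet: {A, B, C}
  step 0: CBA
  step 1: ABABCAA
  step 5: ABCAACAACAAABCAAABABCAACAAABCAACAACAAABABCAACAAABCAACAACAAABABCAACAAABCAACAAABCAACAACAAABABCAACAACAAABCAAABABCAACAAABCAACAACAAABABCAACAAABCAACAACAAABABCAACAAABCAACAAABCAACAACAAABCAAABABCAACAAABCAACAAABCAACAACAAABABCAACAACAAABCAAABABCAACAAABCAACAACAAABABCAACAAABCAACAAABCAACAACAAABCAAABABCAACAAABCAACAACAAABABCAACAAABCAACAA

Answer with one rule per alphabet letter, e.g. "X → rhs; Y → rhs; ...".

  step 0 ⇒ step 1: CBA ⇒ AB·AB·CAA
    A ↦ CAA
    B ↦ AB
    C ↦ AB

A->CAA, B->AB, C->AB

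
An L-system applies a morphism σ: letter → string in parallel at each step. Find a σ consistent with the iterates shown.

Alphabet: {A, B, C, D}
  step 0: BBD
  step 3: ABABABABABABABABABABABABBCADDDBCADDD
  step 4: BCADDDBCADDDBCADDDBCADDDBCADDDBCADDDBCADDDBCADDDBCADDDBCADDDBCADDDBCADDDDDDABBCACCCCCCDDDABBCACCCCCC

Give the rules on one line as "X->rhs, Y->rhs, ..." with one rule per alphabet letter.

A->BCA, B->DDD, C->AB, D->CC

  step 3 ⇒ step 4: ABABABABABABABABABABABABBCADDDBCADDD ⇒ BCA·DDD·BCA·DDD·BCA·DDD·BCA·DDD·BCA·DDD·BCA·DDD·BCA·DDD·BCA·DDD·BCA·DDD·BCA·DDD·BCA·DDD·BCA·DDD·DDD·AB·BCA·CC·CC·CC·DDD·AB·BCA·CC·CC·CC
    A ↦ BCA
    B ↦ DDD
    C ↦ AB
    D ↦ CC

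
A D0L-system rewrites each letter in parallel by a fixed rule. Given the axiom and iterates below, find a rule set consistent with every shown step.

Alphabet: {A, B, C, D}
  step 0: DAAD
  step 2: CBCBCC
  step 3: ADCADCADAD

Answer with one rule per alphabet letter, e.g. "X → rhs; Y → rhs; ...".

  step 2 ⇒ step 3: CBCBCC ⇒ AD·C·AD·C·AD·AD
    B ↦ C
    C ↦ AD
    A ↦ DB  (constrained at step 0)
    D ↦ B  (constrained at step 0)

A->DB, B->C, C->AD, D->B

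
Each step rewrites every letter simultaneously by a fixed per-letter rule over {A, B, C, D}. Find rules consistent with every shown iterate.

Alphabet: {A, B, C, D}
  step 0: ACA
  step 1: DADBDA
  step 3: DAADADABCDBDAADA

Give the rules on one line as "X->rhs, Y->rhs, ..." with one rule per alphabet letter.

  step 0 ⇒ step 1: ACA ⇒ DA·DB·DA
    A ↦ DA
    C ↦ DB
    B ↦ BC  (constrained at step 1)
    D ↦ A  (constrained at step 1)

A->DA, B->BC, C->DB, D->A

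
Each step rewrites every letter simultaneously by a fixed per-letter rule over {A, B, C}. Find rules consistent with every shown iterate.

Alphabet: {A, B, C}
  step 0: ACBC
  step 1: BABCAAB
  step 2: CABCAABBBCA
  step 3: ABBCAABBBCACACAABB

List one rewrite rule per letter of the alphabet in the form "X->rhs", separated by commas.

  step 2 ⇒ step 3: CABCAABBBCA ⇒ AB·B·CA·AB·B·B·CA·CA·CA·AB·B
    A ↦ B
    B ↦ CA
    C ↦ AB

A->B, B->CA, C->AB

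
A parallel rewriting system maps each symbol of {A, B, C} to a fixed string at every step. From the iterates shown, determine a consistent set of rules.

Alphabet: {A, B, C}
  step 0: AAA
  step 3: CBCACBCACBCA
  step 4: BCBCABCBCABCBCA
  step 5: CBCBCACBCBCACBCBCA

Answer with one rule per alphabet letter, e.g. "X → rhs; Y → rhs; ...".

A->CA, B->C, C->B

  step 4 ⇒ step 5: BCBCABCBCABCBCA ⇒ C·B·C·B·CA·C·B·C·B·CA·C·B·C·B·CA
    A ↦ CA
    B ↦ C
    C ↦ B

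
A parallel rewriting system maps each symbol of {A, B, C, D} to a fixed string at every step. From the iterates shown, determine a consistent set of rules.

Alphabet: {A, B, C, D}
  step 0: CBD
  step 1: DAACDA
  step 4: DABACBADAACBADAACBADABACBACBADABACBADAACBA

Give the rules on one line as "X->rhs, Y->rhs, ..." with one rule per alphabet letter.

  step 0 ⇒ step 1: CBD ⇒ DAA·C·DA
    B ↦ C
    C ↦ DAA
    D ↦ DA
    A ↦ BA  (constrained at step 1)

A->BA, B->C, C->DAA, D->DA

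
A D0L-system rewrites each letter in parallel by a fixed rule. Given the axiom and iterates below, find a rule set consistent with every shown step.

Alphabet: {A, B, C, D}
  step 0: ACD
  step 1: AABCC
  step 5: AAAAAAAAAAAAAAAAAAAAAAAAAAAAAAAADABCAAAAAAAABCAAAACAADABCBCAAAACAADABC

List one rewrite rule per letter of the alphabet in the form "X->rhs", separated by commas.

  step 0 ⇒ step 1: ACD ⇒ AA·BC·C
    A ↦ AA
    C ↦ BC
    D ↦ C
    B ↦ DA  (constrained at step 1)

A->AA, B->DA, C->BC, D->C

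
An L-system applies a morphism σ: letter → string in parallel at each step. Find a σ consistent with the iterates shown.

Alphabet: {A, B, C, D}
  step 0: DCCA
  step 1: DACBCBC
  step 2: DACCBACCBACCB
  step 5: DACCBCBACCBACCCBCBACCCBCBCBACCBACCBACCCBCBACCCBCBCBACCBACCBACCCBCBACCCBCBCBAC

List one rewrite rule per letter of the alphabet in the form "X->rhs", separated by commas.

A->C, B->AC, C->CB, D->DA

  step 1 ⇒ step 2: DACBCBC ⇒ DA·C·CB·AC·CB·AC·CB
    A ↦ C
    B ↦ AC
    C ↦ CB
    D ↦ DA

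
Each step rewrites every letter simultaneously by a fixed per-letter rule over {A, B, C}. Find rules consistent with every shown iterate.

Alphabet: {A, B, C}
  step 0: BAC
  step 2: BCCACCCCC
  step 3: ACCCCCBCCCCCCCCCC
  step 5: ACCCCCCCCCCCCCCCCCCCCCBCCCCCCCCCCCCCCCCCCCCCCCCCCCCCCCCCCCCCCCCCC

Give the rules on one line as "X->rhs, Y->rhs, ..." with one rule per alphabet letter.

A->B, B->AC, C->CC

  step 2 ⇒ step 3: BCCACCCCC ⇒ AC·CC·CC·B·CC·CC·CC·CC·CC
    A ↦ B
    B ↦ AC
    C ↦ CC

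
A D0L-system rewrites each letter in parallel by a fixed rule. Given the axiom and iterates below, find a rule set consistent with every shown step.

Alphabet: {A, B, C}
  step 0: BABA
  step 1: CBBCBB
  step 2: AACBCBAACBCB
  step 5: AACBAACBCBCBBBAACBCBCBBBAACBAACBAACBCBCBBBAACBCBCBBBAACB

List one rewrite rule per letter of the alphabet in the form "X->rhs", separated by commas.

  step 1 ⇒ step 2: CBBCBB ⇒ AA·CB·CB·AA·CB·CB
    B ↦ CB
    C ↦ AA
  step 0 ⇒ step 1: BABA ⇒ CB·B·CB·B
    A ↦ B

A->B, B->CB, C->AA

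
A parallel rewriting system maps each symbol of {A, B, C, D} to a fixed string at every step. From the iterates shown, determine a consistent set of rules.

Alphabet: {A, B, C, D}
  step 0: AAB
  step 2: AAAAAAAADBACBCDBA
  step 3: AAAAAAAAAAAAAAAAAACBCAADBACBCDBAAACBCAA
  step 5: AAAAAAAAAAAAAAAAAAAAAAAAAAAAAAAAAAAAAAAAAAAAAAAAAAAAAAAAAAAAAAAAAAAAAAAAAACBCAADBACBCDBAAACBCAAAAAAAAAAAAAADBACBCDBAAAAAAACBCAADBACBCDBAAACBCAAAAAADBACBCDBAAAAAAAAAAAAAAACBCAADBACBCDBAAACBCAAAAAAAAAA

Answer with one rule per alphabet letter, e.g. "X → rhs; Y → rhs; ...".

A->AA, B->CBC, C->DBA, D->AA

  step 2 ⇒ step 3: AAAAAAAADBACBCDBA ⇒ AA·AA·AA·AA·AA·AA·AA·AA·AA·CBC·AA·DBA·CBC·DBA·AA·CBC·AA
    A ↦ AA
    B ↦ CBC
    C ↦ DBA
    D ↦ AA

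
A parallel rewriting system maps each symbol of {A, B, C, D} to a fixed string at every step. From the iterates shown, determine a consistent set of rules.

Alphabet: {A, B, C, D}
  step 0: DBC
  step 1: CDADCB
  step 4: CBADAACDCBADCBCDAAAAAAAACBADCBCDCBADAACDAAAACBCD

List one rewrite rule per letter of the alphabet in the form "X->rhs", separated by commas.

  step 0 ⇒ step 1: DBC ⇒ CD·AD·CB
    B ↦ AD
    C ↦ CB
    D ↦ CD
    A ↦ AA  (constrained at step 1)

A->AA, B->AD, C->CB, D->CD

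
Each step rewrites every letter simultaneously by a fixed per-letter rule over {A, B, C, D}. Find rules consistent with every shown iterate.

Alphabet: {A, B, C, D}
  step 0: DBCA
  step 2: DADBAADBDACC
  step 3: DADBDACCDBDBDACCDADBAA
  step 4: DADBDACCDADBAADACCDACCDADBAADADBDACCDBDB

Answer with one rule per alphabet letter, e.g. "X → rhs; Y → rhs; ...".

A->DB, B->CC, C->A, D->DA

  step 3 ⇒ step 4: DADBDACCDBDBDACCDADBAA ⇒ DA·DB·DA·CC·DA·DB·A·A·DA·CC·DA·CC·DA·DB·A·A·DA·DB·DA·CC·DB·DB
    A ↦ DB
    B ↦ CC
    C ↦ A
    D ↦ DA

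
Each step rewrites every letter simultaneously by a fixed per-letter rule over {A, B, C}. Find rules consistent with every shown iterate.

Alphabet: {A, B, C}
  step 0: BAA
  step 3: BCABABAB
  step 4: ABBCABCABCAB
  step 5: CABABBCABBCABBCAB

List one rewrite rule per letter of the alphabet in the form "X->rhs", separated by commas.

A->C, B->AB, C->B

  step 4 ⇒ step 5: ABBCABCABCAB ⇒ C·AB·AB·B·C·AB·B·C·AB·B·C·AB
    A ↦ C
    B ↦ AB
    C ↦ B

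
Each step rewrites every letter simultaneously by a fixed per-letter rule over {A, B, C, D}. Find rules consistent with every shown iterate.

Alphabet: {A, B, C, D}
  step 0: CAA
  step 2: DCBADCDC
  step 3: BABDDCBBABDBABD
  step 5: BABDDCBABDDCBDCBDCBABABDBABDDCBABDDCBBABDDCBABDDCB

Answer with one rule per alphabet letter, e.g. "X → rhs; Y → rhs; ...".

A->B, B->DC, C->BD, D->BA

  step 2 ⇒ step 3: DCBADCDC ⇒ BA·BD·DC·B·BA·BD·BA·BD
    A ↦ B
    B ↦ DC
    C ↦ BD
    D ↦ BA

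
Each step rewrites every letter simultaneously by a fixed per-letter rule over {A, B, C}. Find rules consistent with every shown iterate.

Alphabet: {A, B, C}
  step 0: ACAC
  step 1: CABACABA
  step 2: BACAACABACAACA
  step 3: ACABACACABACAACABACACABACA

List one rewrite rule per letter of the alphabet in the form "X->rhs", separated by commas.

A->CA, B->A, C->BA

  step 2 ⇒ step 3: BACAACABACAACA ⇒ A·CA·BA·CA·CA·BA·CA·A·CA·BA·CA·CA·BA·CA
    A ↦ CA
    B ↦ A
    C ↦ BA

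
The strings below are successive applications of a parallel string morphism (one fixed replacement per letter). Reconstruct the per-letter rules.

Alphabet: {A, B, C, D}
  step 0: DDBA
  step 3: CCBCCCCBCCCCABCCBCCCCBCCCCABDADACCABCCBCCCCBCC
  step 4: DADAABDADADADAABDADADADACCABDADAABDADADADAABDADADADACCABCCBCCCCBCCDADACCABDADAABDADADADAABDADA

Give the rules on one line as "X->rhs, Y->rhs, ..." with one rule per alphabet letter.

  step 3 ⇒ step 4: CCBCCCCBCCCCABCCBCCCCBCCCCABDADACCABCCBCCCCBCC ⇒ DA·DA·AB·DA·DA·DA·DA·AB·DA·DA·DA·DA·CC·AB·DA·DA·AB·DA·DA·DA·DA·AB·DA·DA·DA·DA·CC·AB·CCB·CC·CCB·CC·DA·DA·CC·AB·DA·DA·AB·DA·DA·DA·DA·AB·DA·DA
    A ↦ CC
    B ↦ AB
    C ↦ DA
    D ↦ CCB

A->CC, B->AB, C->DA, D->CCB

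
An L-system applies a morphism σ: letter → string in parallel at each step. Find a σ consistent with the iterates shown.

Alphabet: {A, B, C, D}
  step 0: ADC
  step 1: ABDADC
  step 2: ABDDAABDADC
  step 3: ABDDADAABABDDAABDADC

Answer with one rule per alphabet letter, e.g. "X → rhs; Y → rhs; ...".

  step 2 ⇒ step 3: ABDDAABDADC ⇒ AB·D·DA·DA·AB·AB·D·DA·AB·DA·DC
    A ↦ AB
    B ↦ D
    C ↦ DC
    D ↦ DA

A->AB, B->D, C->DC, D->DA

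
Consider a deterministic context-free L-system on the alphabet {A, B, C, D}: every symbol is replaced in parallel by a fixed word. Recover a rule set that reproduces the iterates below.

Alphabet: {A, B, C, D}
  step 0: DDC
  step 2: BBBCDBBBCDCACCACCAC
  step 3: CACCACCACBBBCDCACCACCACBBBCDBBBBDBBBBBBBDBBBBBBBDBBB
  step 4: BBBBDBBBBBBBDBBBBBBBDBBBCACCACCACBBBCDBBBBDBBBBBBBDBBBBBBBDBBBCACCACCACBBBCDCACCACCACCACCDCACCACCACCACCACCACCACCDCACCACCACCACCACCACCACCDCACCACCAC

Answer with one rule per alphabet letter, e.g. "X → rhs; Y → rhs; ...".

  step 3 ⇒ step 4: CACCACCACBBBCDCACCACCACBBBCDBBBBDBBBBBBBDBBBBBBBDBBB ⇒ BBB·BD·BBB·BBB·BD·BBB·BBB·BD·BBB·CAC·CAC·CAC·BBB·CD·BBB·BD·BBB·BBB·BD·BBB·BBB·BD·BBB·CAC·CAC·CAC·BBB·CD·CAC·CAC·CAC·CAC·CD·CAC·CAC·CAC·CAC·CAC·CAC·CAC·CD·CAC·CAC·CAC·CAC·CAC·CAC·CAC·CD·CAC·CAC·CAC
    A ↦ BD
    B ↦ CAC
    C ↦ BBB
    D ↦ CD

A->BD, B->CAC, C->BBB, D->CD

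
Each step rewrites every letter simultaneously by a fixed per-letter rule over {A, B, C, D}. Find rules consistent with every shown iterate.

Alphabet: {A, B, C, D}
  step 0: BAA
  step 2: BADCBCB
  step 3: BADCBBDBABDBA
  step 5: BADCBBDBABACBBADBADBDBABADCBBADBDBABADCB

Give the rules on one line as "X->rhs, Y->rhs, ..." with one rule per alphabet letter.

  step 2 ⇒ step 3: BADCBCB ⇒ BA·D·CB·BD·BA·BD·BA
    A ↦ D
    B ↦ BA
    C ↦ BD
    D ↦ CB

A->D, B->BA, C->BD, D->CB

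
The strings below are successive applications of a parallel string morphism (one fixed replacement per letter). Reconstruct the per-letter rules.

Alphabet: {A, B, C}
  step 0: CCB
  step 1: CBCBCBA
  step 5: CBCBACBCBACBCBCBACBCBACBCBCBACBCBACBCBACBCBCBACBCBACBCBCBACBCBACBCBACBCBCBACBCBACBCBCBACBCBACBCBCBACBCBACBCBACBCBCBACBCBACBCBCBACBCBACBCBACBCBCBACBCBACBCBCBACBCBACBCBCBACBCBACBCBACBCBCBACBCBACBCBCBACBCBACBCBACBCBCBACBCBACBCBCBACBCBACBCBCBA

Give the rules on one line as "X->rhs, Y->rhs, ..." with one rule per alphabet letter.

A->CB, B->CBA, C->CB

  step 0 ⇒ step 1: CCB ⇒ CB·CB·CBA
    B ↦ CBA
    C ↦ CB
    A ↦ CB  (constrained at step 1)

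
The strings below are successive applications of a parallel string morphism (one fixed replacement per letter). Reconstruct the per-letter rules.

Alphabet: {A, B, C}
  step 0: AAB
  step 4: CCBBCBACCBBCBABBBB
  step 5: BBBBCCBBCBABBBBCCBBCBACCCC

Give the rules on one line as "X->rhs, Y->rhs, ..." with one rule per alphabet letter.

A->BA, B->C, C->BB

  step 4 ⇒ step 5: CCBBCBACCBBCBABBBB ⇒ BB·BB·C·C·BB·C·BA·BB·BB·C·C·BB·C·BA·C·C·C·C
    A ↦ BA
    B ↦ C
    C ↦ BB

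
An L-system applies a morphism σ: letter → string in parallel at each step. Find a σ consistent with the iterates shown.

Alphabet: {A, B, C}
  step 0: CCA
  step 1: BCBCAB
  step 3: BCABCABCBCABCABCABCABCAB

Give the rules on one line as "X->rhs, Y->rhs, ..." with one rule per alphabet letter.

A->AB, B->CA, C->BC

  step 0 ⇒ step 1: CCA ⇒ BC·BC·AB
    A ↦ AB
    C ↦ BC
    B ↦ CA  (constrained at step 1)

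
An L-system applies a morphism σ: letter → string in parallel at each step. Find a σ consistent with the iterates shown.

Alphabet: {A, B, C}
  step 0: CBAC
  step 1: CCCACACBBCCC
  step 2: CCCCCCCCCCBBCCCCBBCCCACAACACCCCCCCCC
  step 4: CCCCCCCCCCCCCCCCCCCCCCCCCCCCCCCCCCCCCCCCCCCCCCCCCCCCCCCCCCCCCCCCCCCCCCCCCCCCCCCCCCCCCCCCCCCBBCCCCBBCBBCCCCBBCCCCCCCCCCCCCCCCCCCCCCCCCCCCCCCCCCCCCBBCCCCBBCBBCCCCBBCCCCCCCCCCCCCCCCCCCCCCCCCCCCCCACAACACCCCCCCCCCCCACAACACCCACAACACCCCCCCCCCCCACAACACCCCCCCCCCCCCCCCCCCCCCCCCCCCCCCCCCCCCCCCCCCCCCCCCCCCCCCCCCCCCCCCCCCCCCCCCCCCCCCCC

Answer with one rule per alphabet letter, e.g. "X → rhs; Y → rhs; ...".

A->CBB, B->ACA, C->CCC

  step 1 ⇒ step 2: CCCACACBBCCC ⇒ CCC·CCC·CCC·CBB·CCC·CBB·CCC·ACA·ACA·CCC·CCC·CCC
    A ↦ CBB
    B ↦ ACA
    C ↦ CCC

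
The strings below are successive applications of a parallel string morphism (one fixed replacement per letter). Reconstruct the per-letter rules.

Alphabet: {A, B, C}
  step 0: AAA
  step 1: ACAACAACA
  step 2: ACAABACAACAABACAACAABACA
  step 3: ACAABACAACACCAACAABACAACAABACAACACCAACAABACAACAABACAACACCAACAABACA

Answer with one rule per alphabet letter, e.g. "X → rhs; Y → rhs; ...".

  step 2 ⇒ step 3: ACAABACAACAABACAACAABACA ⇒ ACA·AB·ACA·ACA·CCA·ACA·AB·ACA·ACA·AB·ACA·ACA·CCA·ACA·AB·ACA·ACA·AB·ACA·ACA·CCA·ACA·AB·ACA
    A ↦ ACA
    B ↦ CCA
    C ↦ AB

A->ACA, B->CCA, C->AB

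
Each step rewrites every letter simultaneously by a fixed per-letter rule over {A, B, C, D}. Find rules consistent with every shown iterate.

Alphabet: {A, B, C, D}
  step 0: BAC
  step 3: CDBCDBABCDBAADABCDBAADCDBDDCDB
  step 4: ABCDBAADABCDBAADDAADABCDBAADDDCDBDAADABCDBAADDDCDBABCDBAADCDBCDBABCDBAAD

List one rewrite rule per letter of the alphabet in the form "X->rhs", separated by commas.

A->D, B->AAD, C->AB, D->CDB

  step 3 ⇒ step 4: CDBCDBABCDBAADABCDBAADCDBDDCDB ⇒ AB·CDB·AAD·AB·CDB·AAD·D·AAD·AB·CDB·AAD·D·D·CDB·D·AAD·AB·CDB·AAD·D·D·CDB·AB·CDB·AAD·CDB·CDB·AB·CDB·AAD
    A ↦ D
    B ↦ AAD
    C ↦ AB
    D ↦ CDB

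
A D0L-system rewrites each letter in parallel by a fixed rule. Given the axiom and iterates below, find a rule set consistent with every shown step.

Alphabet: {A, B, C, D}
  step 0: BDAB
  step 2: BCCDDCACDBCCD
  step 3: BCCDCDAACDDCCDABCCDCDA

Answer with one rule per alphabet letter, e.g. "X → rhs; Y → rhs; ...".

  step 2 ⇒ step 3: BCCDDCACDBCCD ⇒ BC·CD·CD·A·A·CD·DC·CD·A·BC·CD·CD·A
    A ↦ DC
    B ↦ BC
    C ↦ CD
    D ↦ A

A->DC, B->BC, C->CD, D->A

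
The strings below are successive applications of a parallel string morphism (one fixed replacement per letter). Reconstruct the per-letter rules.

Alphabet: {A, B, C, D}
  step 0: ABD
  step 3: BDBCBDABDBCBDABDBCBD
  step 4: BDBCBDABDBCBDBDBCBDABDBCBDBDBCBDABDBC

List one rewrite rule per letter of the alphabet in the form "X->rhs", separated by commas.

  step 3 ⇒ step 4: BDBCBDABDBCBDABDBCBD ⇒ BD·BC·BD·A·BD·BC·BD·BD·BC·BD·A·BD·BC·BD·BD·BC·BD·A·BD·BC
    A ↦ BD
    B ↦ BD
    C ↦ A
    D ↦ BC

A->BD, B->BD, C->A, D->BC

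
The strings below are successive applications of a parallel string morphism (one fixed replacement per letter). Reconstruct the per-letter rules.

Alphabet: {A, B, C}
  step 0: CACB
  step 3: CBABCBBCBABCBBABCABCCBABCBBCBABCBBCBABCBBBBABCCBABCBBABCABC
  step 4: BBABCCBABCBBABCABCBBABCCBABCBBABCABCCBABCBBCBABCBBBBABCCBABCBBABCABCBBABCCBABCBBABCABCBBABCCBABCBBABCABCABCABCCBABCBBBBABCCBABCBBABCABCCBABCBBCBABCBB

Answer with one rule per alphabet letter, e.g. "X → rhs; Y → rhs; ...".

  step 3 ⇒ step 4: CBABCBBCBABCBBABCABCCBABCBBCBABCBBCBABCBBBBABCCBABCBBABCABC ⇒ BB·ABC·CB·ABC·BB·ABC·ABC·BB·ABC·CB·ABC·BB·ABC·ABC·CB·ABC·BB·CB·ABC·BB·BB·ABC·CB·ABC·BB·ABC·ABC·BB·ABC·CB·ABC·BB·ABC·ABC·BB·ABC·CB·ABC·BB·ABC·ABC·ABC·ABC·CB·ABC·BB·BB·ABC·CB·ABC·BB·ABC·ABC·CB·ABC·BB·CB·ABC·BB
    A ↦ CB
    B ↦ ABC
    C ↦ BB

A->CB, B->ABC, C->BB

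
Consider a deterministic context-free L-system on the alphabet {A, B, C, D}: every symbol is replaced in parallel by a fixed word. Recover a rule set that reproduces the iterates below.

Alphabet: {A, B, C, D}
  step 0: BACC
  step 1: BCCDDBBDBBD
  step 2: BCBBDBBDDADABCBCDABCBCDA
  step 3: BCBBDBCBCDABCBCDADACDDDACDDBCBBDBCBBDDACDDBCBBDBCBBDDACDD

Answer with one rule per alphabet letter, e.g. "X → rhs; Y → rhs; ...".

A->CDD, B->BC, C->BBD, D->DA

  step 2 ⇒ step 3: BCBBDBBDDADABCBCDABCBCDA ⇒ BC·BBD·BC·BC·DA·BC·BC·DA·DA·CDD·DA·CDD·BC·BBD·BC·BBD·DA·CDD·BC·BBD·BC·BBD·DA·CDD
    A ↦ CDD
    B ↦ BC
    C ↦ BBD
    D ↦ DA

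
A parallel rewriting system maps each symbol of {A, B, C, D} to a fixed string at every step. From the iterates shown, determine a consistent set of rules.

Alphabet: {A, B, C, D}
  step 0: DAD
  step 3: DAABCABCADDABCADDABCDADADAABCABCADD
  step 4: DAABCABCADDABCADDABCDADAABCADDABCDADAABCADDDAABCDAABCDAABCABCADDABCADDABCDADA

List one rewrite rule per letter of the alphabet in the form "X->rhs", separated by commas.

  step 3 ⇒ step 4: DAABCABCADDABCADDABCDADADAABCABCADD ⇒ DA·ABC·ABC·A·DD·ABC·A·DD·ABC·DA·DA·ABC·A·DD·ABC·DA·DA·ABC·A·DD·DA·ABC·DA·ABC·DA·ABC·ABC·A·DD·ABC·A·DD·ABC·DA·DA
    A ↦ ABC
    B ↦ A
    C ↦ DD
    D ↦ DA

A->ABC, B->A, C->DD, D->DA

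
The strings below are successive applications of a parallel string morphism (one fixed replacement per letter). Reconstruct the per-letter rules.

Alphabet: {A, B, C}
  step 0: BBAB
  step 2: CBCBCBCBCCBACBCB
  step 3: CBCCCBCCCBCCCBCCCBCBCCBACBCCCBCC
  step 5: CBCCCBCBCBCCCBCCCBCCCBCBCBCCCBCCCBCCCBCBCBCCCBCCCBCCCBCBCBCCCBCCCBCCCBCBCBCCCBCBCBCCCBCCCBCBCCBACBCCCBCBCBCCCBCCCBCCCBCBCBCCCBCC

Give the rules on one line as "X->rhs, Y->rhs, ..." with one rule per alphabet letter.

A->BA, B->CC, C->CB

  step 2 ⇒ step 3: CBCBCBCBCCBACBCB ⇒ CB·CC·CB·CC·CB·CC·CB·CC·CB·CB·CC·BA·CB·CC·CB·CC
    A ↦ BA
    B ↦ CC
    C ↦ CB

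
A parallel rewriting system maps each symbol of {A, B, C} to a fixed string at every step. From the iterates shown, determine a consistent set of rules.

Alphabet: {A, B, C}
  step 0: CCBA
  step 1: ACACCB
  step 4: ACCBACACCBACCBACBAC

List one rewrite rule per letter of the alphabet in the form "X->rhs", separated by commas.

  step 0 ⇒ step 1: CCBA ⇒ AC·AC·C·B
    A ↦ B
    B ↦ C
    C ↦ AC

A->B, B->C, C->AC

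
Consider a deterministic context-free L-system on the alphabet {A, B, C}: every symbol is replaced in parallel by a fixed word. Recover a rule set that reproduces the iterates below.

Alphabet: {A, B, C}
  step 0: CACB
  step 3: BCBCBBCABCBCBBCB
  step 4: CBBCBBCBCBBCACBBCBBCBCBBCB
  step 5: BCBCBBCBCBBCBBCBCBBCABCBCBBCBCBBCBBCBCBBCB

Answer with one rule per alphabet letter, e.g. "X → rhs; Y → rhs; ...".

  step 4 ⇒ step 5: CBBCBBCBCBBCACBBCBBCBCBBCB ⇒ B·CB·CB·B·CB·CB·B·CB·B·CB·CB·B·CA·B·CB·CB·B·CB·CB·B·CB·B·CB·CB·B·CB
    A ↦ CA
    B ↦ CB
    C ↦ B

A->CA, B->CB, C->B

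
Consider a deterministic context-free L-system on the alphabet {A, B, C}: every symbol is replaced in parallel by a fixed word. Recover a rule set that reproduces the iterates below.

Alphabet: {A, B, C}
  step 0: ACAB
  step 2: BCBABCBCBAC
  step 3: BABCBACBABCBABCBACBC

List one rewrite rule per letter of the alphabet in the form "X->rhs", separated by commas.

  step 2 ⇒ step 3: BCBABCBCBAC ⇒ BA·BC·BA·C·BA·BC·BA·BC·BA·C·BC
    A ↦ C
    B ↦ BA
    C ↦ BC

A->C, B->BA, C->BC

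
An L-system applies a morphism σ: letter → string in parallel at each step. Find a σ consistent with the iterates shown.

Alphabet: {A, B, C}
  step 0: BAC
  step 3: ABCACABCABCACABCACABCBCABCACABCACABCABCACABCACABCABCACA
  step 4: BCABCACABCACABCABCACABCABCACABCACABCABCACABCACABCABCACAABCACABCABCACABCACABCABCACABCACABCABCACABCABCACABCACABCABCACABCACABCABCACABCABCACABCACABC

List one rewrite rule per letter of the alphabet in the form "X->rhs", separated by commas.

A->BC, B->ABC, C->ACA

  step 3 ⇒ step 4: ABCACABCABCACABCACABCBCABCACABCACABCABCACABCACABCABCACA ⇒ BC·ABC·ACA·BC·ACA·BC·ABC·ACA·BC·ABC·ACA·BC·ACA·BC·ABC·ACA·BC·ACA·BC·ABC·ACA·ABC·ACA·BC·ABC·ACA·BC·ACA·BC·ABC·ACA·BC·ACA·BC·ABC·ACA·BC·ABC·ACA·BC·ACA·BC·ABC·ACA·BC·ACA·BC·ABC·ACA·BC·ABC·ACA·BC·ACA·BC
    A ↦ BC
    B ↦ ABC
    C ↦ ACA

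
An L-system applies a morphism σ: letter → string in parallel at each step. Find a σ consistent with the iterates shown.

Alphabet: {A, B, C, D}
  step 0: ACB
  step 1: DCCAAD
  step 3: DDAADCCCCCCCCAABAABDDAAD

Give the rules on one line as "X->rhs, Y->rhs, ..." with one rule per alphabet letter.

  step 0 ⇒ step 1: ACB ⇒ D·CC·AAD
    A ↦ D
    B ↦ AAD
    C ↦ CC
    D ↦ AAB  (constrained at step 1)

A->D, B->AAD, C->CC, D->AAB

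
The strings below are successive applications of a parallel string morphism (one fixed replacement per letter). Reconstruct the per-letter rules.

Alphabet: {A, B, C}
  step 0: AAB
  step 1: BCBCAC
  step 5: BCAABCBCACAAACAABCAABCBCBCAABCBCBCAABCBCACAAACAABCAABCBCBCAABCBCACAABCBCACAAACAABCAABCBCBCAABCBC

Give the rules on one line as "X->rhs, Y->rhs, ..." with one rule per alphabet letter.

A->BC, B->AC, C->AA

  step 0 ⇒ step 1: AAB ⇒ BC·BC·AC
    A ↦ BC
    B ↦ AC
    C ↦ AA  (constrained at step 1)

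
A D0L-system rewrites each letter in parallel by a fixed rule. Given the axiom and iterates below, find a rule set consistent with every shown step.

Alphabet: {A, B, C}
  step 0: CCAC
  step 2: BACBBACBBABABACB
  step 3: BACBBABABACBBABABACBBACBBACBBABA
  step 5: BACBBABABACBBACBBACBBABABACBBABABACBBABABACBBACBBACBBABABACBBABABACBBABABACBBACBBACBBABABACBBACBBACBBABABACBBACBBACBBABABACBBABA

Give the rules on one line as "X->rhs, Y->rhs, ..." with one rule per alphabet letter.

  step 2 ⇒ step 3: BACBBACBBABABACB ⇒ BA·CB·BA·BA·BA·CB·BA·BA·BA·CB·BA·CB·BA·CB·BA·BA
    A ↦ CB
    B ↦ BA
    C ↦ BA

A->CB, B->BA, C->BA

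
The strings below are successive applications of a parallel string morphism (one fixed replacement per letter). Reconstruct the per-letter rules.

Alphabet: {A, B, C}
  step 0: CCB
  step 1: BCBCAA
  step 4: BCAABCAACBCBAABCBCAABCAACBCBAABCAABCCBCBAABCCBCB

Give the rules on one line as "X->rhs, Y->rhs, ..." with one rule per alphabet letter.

A->CB, B->AA, C->BC

  step 0 ⇒ step 1: CCB ⇒ BC·BC·AA
    B ↦ AA
    C ↦ BC
    A ↦ CB  (constrained at step 1)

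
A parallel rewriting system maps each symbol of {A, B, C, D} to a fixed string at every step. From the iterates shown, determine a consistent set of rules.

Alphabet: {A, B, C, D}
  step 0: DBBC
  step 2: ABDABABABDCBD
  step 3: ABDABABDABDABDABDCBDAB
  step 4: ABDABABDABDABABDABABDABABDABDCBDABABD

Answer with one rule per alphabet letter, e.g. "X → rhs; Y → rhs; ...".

A->AB, B->D, C->DCB, D->AB

  step 3 ⇒ step 4: ABDABABDABDABDABDCBDAB ⇒ AB·D·AB·AB·D·AB·D·AB·AB·D·AB·AB·D·AB·AB·D·AB·DCB·D·AB·AB·D
    A ↦ AB
    B ↦ D
    C ↦ DCB
    D ↦ AB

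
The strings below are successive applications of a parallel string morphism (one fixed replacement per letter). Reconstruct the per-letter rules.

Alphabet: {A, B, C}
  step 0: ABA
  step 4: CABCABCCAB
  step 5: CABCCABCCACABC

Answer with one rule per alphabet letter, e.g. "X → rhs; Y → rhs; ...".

A->B, B->C, C->CA

  step 4 ⇒ step 5: CABCABCCAB ⇒ CA·B·C·CA·B·C·CA·CA·B·C
    A ↦ B
    B ↦ C
    C ↦ CA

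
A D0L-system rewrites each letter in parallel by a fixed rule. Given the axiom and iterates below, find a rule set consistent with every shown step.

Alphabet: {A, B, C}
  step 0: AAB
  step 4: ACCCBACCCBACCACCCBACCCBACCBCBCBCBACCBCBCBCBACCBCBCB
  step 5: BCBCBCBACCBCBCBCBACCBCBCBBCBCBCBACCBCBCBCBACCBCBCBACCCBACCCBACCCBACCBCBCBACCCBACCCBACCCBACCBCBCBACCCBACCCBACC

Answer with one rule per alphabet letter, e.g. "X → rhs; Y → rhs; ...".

A->B, B->ACC, C->CB

  step 4 ⇒ step 5: ACCCBACCCBACCACCCBACCCBACCBCBCBCBACCBCBCBCBACCBCBCB ⇒ B·CB·CB·CB·ACC·B·CB·CB·CB·ACC·B·CB·CB·B·CB·CB·CB·ACC·B·CB·CB·CB·ACC·B·CB·CB·ACC·CB·ACC·CB·ACC·CB·ACC·B·CB·CB·ACC·CB·ACC·CB·ACC·CB·ACC·B·CB·CB·ACC·CB·ACC·CB·ACC
    A ↦ B
    B ↦ ACC
    C ↦ CB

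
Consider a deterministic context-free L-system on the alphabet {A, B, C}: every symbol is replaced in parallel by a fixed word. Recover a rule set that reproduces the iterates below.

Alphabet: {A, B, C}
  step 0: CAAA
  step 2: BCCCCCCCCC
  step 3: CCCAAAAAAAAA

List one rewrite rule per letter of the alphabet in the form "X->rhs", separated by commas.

  step 2 ⇒ step 3: BCCCCCCCCC ⇒ CCC·A·A·A·A·A·A·A·A·A
    B ↦ CCC
    C ↦ A
    A ↦ B  (constrained at step 0)

A->B, B->CCC, C->A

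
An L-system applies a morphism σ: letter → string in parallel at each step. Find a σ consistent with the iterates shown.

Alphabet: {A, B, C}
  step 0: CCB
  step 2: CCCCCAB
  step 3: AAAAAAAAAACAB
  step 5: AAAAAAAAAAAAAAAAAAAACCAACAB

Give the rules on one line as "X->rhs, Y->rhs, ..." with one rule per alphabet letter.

A->C, B->AB, C->AA

  step 2 ⇒ step 3: CCCCCAB ⇒ AA·AA·AA·AA·AA·C·AB
    A ↦ C
    B ↦ AB
    C ↦ AA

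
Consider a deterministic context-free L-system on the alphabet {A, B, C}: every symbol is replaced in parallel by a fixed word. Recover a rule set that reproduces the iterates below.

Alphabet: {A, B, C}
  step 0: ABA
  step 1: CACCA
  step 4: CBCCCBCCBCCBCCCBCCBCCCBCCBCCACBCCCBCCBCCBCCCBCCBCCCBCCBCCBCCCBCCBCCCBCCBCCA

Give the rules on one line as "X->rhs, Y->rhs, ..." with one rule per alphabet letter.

A->CA, B->C, C->CBC

  step 0 ⇒ step 1: ABA ⇒ CA·C·CA
    A ↦ CA
    B ↦ C
    C ↦ CBC  (constrained at step 1)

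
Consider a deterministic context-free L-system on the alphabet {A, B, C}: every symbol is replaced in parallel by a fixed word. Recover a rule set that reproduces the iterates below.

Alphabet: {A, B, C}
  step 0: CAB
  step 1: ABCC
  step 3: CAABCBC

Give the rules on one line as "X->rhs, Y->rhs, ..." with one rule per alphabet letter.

A->BC, B->C, C->A

  step 0 ⇒ step 1: CAB ⇒ A·BC·C
    A ↦ BC
    B ↦ C
    C ↦ A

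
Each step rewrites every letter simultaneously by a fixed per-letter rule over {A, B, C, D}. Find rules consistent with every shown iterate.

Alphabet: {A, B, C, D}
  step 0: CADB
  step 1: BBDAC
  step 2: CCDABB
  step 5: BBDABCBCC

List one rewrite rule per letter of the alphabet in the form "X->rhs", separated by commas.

  step 1 ⇒ step 2: BBDAC ⇒ C·C·DA·B·B
    A ↦ B
    B ↦ C
    C ↦ B
    D ↦ DA

A->B, B->C, C->B, D->DA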